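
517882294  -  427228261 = 90654033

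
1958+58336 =60294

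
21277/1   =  21277 = 21277.00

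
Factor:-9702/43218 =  - 11/49 = - 7^ ( -2 )*11^1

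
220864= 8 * 27608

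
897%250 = 147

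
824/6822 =412/3411=   0.12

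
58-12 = 46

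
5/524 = 5/524  =  0.01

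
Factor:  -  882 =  - 2^1*3^2*7^2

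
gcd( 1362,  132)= 6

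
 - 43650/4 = - 21825/2= -10912.50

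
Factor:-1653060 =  - 2^2*3^1 * 5^1*27551^1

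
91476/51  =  1793  +  11/17 = 1793.65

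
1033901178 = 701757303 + 332143875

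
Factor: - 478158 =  - 2^1 * 3^1*79693^1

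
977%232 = 49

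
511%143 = 82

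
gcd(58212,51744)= 6468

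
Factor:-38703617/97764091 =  - 3769^ ( - 1) * 25939^( - 1)*38703617^1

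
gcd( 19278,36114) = 6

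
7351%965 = 596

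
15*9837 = 147555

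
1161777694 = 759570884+402206810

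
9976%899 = 87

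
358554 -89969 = 268585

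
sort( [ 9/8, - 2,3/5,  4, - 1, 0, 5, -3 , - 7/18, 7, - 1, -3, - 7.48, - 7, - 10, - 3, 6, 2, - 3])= [ - 10, - 7.48, - 7,  -  3, - 3, - 3, - 3, - 2, - 1,  -  1, - 7/18 , 0, 3/5, 9/8, 2, 4 , 5, 6, 7]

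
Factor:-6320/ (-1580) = 4 =2^2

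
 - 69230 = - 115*602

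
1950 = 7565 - 5615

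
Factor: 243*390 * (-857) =  -  81217890 = -2^1 * 3^6*5^1*13^1 * 857^1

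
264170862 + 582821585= 846992447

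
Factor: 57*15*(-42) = -2^1 * 3^3*5^1*7^1*19^1= -35910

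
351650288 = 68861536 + 282788752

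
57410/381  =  57410/381 =150.68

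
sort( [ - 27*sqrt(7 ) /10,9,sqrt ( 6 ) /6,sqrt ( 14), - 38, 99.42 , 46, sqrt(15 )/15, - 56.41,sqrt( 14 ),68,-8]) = [-56.41 , - 38,-8,- 27*sqrt( 7 ) /10,sqrt( 15 )/15, sqrt( 6)/6,sqrt(14), sqrt (14 ), 9, 46,68, 99.42]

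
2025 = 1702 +323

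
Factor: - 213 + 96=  - 117 = - 3^2*13^1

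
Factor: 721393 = 59^1*12227^1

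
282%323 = 282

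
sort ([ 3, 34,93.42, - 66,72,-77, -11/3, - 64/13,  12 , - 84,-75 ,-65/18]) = [ - 84,-77, - 75  , -66, - 64/13, - 11/3, - 65/18,  3, 12,34 , 72, 93.42] 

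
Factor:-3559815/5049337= - 3^3*5^1*7^1*73^( - 1 )*263^ (-2 )*3767^1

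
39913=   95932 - 56019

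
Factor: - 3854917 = -11^1*350447^1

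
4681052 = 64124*73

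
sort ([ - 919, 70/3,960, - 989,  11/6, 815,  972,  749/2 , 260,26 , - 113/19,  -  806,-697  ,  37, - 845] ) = [ - 989,- 919,- 845, - 806, - 697, - 113/19, 11/6,  70/3,  26,37,260,749/2, 815,  960,972 ]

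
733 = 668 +65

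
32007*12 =384084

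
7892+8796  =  16688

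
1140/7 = 1140/7 = 162.86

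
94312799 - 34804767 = 59508032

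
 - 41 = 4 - 45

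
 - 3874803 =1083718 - 4958521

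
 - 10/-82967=10/82967= 0.00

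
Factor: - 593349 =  - 3^1  *  97^1 * 2039^1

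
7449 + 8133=15582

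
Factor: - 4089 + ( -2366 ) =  - 6455 =- 5^1*1291^1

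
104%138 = 104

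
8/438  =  4/219 = 0.02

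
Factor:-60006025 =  - 5^2*89^1 * 149^1*181^1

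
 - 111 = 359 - 470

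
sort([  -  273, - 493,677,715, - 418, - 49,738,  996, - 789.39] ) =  [ - 789.39, - 493,-418,-273, -49,677, 715,738,996 ] 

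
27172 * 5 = 135860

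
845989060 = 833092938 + 12896122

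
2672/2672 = 1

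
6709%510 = 79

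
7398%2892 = 1614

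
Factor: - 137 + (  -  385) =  - 2^1*3^2*29^1 = - 522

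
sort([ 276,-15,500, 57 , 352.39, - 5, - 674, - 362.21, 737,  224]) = [ - 674,-362.21,-15,- 5, 57, 224, 276,352.39,  500,737 ]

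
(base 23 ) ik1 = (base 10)9983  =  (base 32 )9nv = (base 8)23377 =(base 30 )B2N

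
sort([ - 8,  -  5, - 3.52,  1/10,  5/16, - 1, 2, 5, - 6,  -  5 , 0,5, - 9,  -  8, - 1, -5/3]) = [ - 9, - 8, - 8, - 6, - 5,  -  5, - 3.52, - 5/3,  -  1, - 1 , 0 , 1/10 , 5/16,  2, 5,5]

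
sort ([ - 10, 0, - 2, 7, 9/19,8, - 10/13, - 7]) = [-10, - 7,  -  2,  -  10/13, 0,9/19,  7, 8] 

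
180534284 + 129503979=310038263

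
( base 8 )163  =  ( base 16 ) 73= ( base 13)8B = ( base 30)3p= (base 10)115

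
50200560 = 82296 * 610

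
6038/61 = 98  +  60/61 = 98.98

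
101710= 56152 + 45558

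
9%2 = 1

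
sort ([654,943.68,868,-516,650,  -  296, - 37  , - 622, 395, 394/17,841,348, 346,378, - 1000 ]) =[ - 1000, - 622, - 516, - 296 , - 37, 394/17, 346 , 348,378,395,  650,654,841, 868,943.68]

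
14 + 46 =60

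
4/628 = 1/157 = 0.01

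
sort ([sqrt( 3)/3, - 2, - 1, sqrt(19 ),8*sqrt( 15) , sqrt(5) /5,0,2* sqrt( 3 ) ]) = [ -2,  -  1, 0, sqrt( 5)/5, sqrt( 3)/3,  2 * sqrt( 3),sqrt( 19),8 * sqrt( 15) ]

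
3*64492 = 193476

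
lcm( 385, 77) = 385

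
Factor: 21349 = 37^1*577^1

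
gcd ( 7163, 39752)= 1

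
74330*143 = 10629190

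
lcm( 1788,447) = 1788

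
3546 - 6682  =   - 3136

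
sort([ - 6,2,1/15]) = [  -  6, 1/15, 2 ] 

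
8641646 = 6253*1382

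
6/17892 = 1/2982 = 0.00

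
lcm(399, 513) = 3591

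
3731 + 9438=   13169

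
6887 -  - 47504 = 54391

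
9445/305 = 1889/61 = 30.97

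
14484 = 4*3621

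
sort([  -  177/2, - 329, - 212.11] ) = [ - 329 , - 212.11 , - 177/2 ] 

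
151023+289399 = 440422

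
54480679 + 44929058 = 99409737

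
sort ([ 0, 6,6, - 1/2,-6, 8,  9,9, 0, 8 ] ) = [  -  6, - 1/2,0, 0,  6, 6,8,8, 9, 9]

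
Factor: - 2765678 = - 2^1*19^1*73^1*997^1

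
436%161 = 114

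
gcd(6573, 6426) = 21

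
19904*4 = 79616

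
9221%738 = 365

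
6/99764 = 3/49882= 0.00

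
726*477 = 346302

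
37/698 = 37/698= 0.05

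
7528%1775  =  428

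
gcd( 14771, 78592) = 1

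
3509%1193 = 1123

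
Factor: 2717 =11^1 * 13^1*19^1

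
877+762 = 1639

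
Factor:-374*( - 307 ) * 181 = 20782058 = 2^1*11^1*17^1*181^1*307^1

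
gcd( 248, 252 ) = 4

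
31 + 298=329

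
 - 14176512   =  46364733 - 60541245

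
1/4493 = 1/4493 = 0.00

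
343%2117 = 343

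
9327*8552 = 79764504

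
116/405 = 116/405 = 0.29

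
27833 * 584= 16254472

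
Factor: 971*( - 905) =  - 5^1 * 181^1 * 971^1 = -878755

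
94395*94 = 8873130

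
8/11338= 4/5669 =0.00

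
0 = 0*1165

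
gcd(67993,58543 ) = 1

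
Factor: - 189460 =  - 2^2*5^1*9473^1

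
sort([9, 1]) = [1 , 9] 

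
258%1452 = 258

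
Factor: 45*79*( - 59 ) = -3^2 * 5^1*59^1* 79^1 = - 209745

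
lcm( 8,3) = 24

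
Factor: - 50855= - 5^1*7^1*1453^1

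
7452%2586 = 2280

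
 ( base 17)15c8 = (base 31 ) 6pt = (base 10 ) 6570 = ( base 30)790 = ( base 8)14652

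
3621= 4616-995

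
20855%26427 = 20855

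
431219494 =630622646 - 199403152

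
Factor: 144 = 2^4*3^2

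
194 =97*2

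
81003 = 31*2613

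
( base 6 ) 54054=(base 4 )1303102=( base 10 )7378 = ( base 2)1110011010010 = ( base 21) GF7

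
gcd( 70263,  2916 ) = 9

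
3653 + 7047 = 10700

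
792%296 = 200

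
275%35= 30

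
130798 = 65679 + 65119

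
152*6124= 930848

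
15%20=15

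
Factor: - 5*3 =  - 15 = -3^1*5^1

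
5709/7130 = 5709/7130 = 0.80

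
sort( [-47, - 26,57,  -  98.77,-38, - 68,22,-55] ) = [ - 98.77,  -  68, - 55, - 47, -38, - 26,22,  57 ] 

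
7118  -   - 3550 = 10668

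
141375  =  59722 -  - 81653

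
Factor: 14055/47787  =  5/17 = 5^1*17^(-1)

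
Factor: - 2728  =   -2^3*11^1*31^1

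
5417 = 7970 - 2553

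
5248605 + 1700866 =6949471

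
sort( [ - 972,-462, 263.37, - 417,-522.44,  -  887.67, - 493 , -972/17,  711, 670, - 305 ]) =[- 972, - 887.67, - 522.44,-493 ,-462,  -  417 , - 305,-972/17,263.37, 670,  711] 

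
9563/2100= 9563/2100 = 4.55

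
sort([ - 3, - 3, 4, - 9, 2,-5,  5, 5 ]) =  [-9, - 5,-3,-3,  2 , 4 , 5, 5 ]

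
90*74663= 6719670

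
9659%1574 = 215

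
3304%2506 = 798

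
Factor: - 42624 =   -  2^7*3^2*37^1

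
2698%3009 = 2698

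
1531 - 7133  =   - 5602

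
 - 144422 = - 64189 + - 80233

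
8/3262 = 4/1631 = 0.00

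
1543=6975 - 5432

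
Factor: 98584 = 2^3*12323^1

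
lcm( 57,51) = 969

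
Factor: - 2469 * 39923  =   - 98569887 =- 3^1 * 13^1*37^1*83^1*823^1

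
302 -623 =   -  321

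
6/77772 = 1/12962 = 0.00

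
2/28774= 1/14387 =0.00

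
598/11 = 54 + 4/11 = 54.36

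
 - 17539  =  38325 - 55864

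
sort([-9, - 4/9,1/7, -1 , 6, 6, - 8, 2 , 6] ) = [-9, - 8 ,  -  1, - 4/9,1/7,  2, 6,6,  6] 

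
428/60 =107/15 = 7.13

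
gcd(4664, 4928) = 88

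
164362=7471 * 22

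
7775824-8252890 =-477066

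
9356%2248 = 364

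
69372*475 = 32951700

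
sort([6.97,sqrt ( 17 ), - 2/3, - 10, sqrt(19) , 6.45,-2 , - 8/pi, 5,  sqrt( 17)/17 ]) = [ - 10, - 8/pi, - 2, - 2/3,  sqrt(17 )/17,sqrt( 17 ),sqrt( 19 ), 5,6.45,6.97]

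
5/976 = 5/976 = 0.01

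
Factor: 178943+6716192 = 6895135  =  5^1 * 13^1*37^1*47^1*61^1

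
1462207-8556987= - 7094780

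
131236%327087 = 131236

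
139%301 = 139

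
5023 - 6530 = - 1507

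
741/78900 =247/26300 = 0.01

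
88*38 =3344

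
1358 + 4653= 6011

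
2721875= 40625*67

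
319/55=5 + 4/5=5.80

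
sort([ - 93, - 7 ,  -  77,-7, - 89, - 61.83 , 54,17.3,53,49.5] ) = [ - 93,-89, - 77,- 61.83, - 7,  -  7,17.3 , 49.5, 53,54 ] 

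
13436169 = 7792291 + 5643878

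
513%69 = 30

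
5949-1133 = 4816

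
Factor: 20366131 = 61^1 * 333871^1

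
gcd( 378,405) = 27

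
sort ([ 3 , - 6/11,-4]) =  [ - 4, - 6/11,3]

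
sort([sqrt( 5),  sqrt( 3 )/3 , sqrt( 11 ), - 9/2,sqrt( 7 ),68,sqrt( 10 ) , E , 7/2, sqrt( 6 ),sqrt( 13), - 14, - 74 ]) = [ - 74, - 14, - 9/2,sqrt( 3)/3, sqrt( 5 ),sqrt (6), sqrt( 7),E,sqrt(10 ),sqrt( 11), 7/2, sqrt( 13 ), 68 ] 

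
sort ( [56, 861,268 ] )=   [56, 268, 861 ] 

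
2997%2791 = 206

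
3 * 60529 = 181587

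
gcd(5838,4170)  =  834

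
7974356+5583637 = 13557993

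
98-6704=  -  6606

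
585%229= 127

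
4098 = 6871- 2773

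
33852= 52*651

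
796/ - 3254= - 398/1627 = - 0.24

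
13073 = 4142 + 8931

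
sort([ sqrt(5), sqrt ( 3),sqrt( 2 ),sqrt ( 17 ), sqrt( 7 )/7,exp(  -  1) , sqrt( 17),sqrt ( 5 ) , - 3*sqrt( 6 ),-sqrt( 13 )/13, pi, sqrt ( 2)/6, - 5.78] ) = [  -  3*sqrt( 6) , - 5.78  ,-sqrt(13 ) /13,sqrt(2 ) /6,exp( - 1),sqrt( 7) /7, sqrt(2 ), sqrt(3), sqrt( 5 ),sqrt(5 ),pi, sqrt(17 ) , sqrt (17 )]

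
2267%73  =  4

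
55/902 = 5/82 = 0.06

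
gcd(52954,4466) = 638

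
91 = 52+39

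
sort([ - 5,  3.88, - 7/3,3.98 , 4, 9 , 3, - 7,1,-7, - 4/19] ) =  [-7, - 7, - 5, - 7/3,-4/19,1, 3,3.88,3.98, 4,9] 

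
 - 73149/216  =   - 24383/72 = - 338.65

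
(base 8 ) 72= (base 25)28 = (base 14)42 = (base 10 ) 58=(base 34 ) 1o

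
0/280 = 0 = 0.00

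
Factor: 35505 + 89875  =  125380 = 2^2*5^1*6269^1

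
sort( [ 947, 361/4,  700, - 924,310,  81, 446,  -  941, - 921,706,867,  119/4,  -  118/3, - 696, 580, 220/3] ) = [ - 941,- 924, - 921,  -  696,  -  118/3,119/4,220/3,81,  361/4,  310, 446, 580 , 700 , 706,867,  947]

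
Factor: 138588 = 2^2 *3^1 *11549^1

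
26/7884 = 13/3942 = 0.00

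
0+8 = 8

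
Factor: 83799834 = 2^1*3^1*17^1*601^1*1367^1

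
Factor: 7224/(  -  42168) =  - 43/251 = - 43^1*251^( - 1 )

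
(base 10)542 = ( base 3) 202002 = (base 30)I2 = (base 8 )1036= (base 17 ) 1ef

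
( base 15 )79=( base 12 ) 96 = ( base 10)114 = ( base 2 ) 1110010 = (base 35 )39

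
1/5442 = 1/5442 = 0.00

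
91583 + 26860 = 118443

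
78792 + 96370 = 175162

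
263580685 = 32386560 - -231194125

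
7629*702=5355558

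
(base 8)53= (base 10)43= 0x2B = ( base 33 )1a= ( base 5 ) 133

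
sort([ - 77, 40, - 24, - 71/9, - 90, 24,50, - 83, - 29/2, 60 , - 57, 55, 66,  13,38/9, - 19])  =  [  -  90, - 83, - 77, - 57, - 24, - 19, - 29/2,-71/9,38/9,13,24, 40,50, 55, 60, 66 ]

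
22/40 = 11/20 = 0.55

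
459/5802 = 153/1934 = 0.08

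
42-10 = 32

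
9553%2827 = 1072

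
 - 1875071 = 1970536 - 3845607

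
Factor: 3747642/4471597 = 2^1*3^1*13^( - 1)*29^( - 2)*409^(- 1)*624607^1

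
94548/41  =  94548/41 = 2306.05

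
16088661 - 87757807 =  - 71669146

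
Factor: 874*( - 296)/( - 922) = 2^3*19^1*23^1*37^1 * 461^ ( - 1) = 129352/461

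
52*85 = 4420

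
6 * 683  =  4098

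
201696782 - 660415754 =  - 458718972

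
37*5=185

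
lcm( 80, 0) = 0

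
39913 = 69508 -29595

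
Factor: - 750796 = -2^2*187699^1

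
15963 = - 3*(-5321)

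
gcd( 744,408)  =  24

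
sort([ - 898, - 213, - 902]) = [ - 902, - 898, - 213]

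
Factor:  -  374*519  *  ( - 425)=2^1*3^1*5^2*11^1*17^2*173^1= 82495050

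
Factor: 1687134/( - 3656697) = -2^1*11^(- 1)  *29^( - 1)*3821^( - 1)*281189^1 = -562378/1218899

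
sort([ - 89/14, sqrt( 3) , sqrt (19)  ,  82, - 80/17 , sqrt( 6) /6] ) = [ - 89/14, - 80/17,  sqrt( 6)/6,sqrt( 3),sqrt( 19), 82 ]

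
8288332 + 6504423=14792755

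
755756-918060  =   - 162304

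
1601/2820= 1601/2820 = 0.57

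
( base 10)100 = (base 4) 1210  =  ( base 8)144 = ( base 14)72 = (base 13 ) 79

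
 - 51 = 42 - 93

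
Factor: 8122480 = 2^4*5^1 * 101531^1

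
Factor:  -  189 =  - 3^3 * 7^1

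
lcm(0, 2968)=0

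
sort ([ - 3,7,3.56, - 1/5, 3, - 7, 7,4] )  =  [-7, - 3, - 1/5,3,3.56,4,  7,7] 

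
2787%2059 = 728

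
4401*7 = 30807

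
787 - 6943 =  - 6156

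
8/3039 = 8/3039=0.00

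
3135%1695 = 1440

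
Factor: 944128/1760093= 2^11*127^(-1 ) * 461^1 * 13859^( - 1) 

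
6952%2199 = 355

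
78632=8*9829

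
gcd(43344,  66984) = 24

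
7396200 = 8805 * 840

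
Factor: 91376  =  2^4*5711^1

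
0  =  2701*0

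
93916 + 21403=115319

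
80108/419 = 191 + 79/419 = 191.19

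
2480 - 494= 1986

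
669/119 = 669/119 = 5.62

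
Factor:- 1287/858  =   - 3/2 =- 2^( - 1 )*3^1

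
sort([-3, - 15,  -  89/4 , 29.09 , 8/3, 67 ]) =[ - 89/4, - 15, - 3, 8/3, 29.09,67 ] 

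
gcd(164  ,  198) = 2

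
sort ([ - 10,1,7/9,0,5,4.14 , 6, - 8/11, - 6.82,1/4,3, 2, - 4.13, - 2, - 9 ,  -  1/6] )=[-10, - 9, - 6.82,- 4.13, - 2, - 8/11, - 1/6,0,1/4 , 7/9,1  ,  2,3,4.14,5,6]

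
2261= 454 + 1807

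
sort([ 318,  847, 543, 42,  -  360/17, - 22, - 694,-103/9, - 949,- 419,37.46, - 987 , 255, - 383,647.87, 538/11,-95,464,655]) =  [ - 987, - 949,-694,-419, - 383,-95,-22, - 360/17, - 103/9,  37.46,42 , 538/11,255,318,464, 543,647.87,655, 847 ] 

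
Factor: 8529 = 3^1*2843^1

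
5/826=5/826 = 0.01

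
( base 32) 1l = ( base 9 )58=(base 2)110101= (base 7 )104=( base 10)53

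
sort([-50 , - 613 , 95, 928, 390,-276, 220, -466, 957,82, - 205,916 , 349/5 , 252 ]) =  [ - 613, - 466 , - 276,-205, - 50,349/5,82,  95, 220, 252, 390,916 , 928, 957]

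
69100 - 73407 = - 4307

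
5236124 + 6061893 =11298017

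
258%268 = 258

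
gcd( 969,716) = 1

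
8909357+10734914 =19644271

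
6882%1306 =352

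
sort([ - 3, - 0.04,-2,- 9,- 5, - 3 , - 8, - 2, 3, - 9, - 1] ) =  [ - 9, - 9, - 8,-5,- 3, - 3,- 2, - 2, - 1,- 0.04, 3 ] 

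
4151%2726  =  1425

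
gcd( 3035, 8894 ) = 1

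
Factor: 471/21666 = 1/46=2^(-1)*23^ (  -  1) 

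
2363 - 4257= -1894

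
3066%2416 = 650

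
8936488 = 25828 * 346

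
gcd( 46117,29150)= 1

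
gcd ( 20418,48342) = 6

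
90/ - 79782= - 1 + 13282/13297=-0.00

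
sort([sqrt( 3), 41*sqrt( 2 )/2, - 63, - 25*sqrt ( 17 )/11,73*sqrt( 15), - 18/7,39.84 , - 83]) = [ - 83,-63,  -  25 * sqrt( 17)/11, - 18/7,sqrt( 3 ),41 * sqrt (2)/2, 39.84, 73 * sqrt( 15)]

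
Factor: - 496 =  - 2^4 * 31^1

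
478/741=478/741 = 0.65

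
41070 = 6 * 6845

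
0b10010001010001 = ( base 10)9297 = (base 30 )A9R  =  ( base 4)2101101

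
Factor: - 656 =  - 2^4*41^1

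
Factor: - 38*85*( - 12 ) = 2^3*3^1*5^1*17^1 * 19^1 = 38760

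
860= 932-72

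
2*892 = 1784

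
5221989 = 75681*69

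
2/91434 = 1/45717 = 0.00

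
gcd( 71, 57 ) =1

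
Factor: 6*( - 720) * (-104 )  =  2^8 * 3^3*5^1*13^1 = 449280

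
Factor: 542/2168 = 1/4 = 2^(-2)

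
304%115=74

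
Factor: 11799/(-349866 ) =- 23/682= - 2^(-1)*11^(-1 )* 23^1 *31^(- 1)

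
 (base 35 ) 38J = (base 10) 3974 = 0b111110000110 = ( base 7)14405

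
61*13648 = 832528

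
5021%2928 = 2093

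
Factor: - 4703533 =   -  4703533^1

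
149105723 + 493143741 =642249464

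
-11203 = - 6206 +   -  4997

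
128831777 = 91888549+36943228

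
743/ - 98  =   - 743/98 =- 7.58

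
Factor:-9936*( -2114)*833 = 17496918432  =  2^5 * 3^3*7^3*17^1 * 23^1 * 151^1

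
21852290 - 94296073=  - 72443783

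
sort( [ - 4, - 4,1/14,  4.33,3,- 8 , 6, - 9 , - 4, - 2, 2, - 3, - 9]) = [ - 9, - 9, - 8, - 4, - 4, - 4,-3, - 2,1/14,2,3, 4.33,  6 ] 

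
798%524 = 274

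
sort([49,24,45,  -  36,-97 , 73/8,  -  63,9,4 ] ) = [  -  97,-63,-36,4,9,73/8,24, 45,49] 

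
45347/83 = 546 + 29/83 = 546.35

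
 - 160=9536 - 9696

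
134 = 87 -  - 47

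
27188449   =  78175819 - 50987370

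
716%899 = 716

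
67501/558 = 67501/558=120.97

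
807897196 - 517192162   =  290705034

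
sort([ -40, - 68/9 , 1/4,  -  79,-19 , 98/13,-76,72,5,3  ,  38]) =[ - 79, - 76,  -  40,-19, - 68/9, 1/4,3,5,98/13,38,72]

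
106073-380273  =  -274200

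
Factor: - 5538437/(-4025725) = 5^( - 2 )*11^(-1)*73^1 * 14639^( - 1)*75869^1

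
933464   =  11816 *79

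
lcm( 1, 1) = 1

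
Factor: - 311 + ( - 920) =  - 1231^1 =- 1231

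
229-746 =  - 517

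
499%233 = 33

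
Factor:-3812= -2^2*953^1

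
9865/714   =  13 + 583/714 = 13.82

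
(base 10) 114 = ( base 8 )162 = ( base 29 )3r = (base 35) 39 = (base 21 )59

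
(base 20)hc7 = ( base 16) 1B87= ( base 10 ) 7047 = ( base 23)D79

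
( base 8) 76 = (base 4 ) 332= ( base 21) 2K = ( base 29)24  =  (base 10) 62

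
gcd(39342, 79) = 79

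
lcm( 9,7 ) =63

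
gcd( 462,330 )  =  66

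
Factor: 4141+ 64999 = 69140 = 2^2*5^1*3457^1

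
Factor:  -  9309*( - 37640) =2^3*3^1*5^1 *29^1*107^1 * 941^1 = 350390760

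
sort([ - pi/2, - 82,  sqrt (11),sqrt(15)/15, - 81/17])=[ - 82,  -  81/17, - pi/2, sqrt(15)/15,sqrt(11) ]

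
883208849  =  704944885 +178263964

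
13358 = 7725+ 5633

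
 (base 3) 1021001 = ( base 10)919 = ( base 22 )1jh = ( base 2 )1110010111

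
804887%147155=69112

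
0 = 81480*0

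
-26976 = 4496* ( - 6)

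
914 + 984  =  1898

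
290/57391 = 10/1979 = 0.01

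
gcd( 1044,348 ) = 348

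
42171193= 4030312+38140881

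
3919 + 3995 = 7914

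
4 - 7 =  - 3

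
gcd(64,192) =64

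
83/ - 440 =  - 83/440 = - 0.19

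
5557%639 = 445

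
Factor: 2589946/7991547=2^1*3^ ( - 1)*17^( - 1)*71^ (-1)*2207^( - 1)*1294973^1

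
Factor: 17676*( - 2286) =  - 2^3*3^4*127^1*491^1 = - 40407336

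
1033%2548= 1033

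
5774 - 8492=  - 2718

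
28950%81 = 33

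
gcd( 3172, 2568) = 4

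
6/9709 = 6/9709 = 0.00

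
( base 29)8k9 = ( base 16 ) 1C95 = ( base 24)cgl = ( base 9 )11030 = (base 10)7317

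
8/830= 4/415=0.01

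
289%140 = 9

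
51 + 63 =114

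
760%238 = 46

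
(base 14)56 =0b1001100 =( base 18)44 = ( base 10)76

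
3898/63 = 3898/63 = 61.87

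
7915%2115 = 1570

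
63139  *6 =378834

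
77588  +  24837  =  102425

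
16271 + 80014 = 96285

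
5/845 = 1/169 = 0.01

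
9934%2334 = 598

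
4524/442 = 10+ 4/17=10.24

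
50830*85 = 4320550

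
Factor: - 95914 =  - 2^1 * 7^1*13^1* 17^1*31^1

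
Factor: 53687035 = 5^1*10737407^1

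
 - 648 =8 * (  -  81 )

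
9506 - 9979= - 473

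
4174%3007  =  1167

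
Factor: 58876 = 2^2 * 41^1*359^1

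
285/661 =285/661 = 0.43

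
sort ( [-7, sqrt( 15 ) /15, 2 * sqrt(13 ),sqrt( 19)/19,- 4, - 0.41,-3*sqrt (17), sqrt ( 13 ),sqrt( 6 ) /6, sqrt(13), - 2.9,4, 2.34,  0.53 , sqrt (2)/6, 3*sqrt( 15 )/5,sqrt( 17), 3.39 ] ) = [-3*sqrt( 17),-7,-4, - 2.9, - 0.41,sqrt ( 19)/19,sqrt( 2)/6, sqrt(15)/15 , sqrt( 6) /6, 0.53, 3*sqrt(15)/5, 2.34,3.39, sqrt(13), sqrt( 13),4,sqrt( 17 ), 2*sqrt( 13)]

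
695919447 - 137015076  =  558904371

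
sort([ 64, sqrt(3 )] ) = [ sqrt(3 ), 64] 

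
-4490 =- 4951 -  -461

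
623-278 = 345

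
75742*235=17799370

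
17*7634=129778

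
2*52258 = 104516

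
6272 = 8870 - 2598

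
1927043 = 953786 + 973257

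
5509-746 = 4763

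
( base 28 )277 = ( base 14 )907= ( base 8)3353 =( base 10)1771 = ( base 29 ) 232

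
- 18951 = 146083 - 165034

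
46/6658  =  23/3329 = 0.01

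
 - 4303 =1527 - 5830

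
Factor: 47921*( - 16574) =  - 794242654=-2^1*173^1*277^1*8287^1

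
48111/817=58 + 725/817 = 58.89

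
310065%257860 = 52205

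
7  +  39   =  46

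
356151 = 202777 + 153374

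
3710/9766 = 1855/4883=0.38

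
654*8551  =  5592354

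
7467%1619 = 991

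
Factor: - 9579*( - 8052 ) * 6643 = 512375307444  =  2^2*3^2*7^1*11^1 * 13^1*31^1*61^1*73^1 * 103^1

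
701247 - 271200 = 430047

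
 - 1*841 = - 841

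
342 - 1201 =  - 859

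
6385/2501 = 2 + 1383/2501= 2.55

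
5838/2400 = 2 + 173/400 = 2.43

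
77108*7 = 539756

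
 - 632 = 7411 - 8043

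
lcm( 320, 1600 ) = 1600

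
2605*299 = 778895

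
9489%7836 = 1653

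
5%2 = 1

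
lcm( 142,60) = 4260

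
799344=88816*9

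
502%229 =44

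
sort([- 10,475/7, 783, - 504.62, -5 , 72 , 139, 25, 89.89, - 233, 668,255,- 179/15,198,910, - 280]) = [- 504.62, - 280, - 233,  -  179/15, - 10,-5,25, 475/7,72 , 89.89, 139,  198,255, 668 , 783, 910 ]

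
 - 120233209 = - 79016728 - 41216481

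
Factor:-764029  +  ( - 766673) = - 1530702  =  - 2^1*3^2*277^1*307^1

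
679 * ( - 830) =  - 563570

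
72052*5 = 360260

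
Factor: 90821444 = 2^2*7^1*19^1*31^1*5507^1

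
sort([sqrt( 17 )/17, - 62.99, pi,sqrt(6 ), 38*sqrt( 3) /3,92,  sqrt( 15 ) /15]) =[ - 62.99, sqrt( 17 )/17,sqrt( 15 )/15  ,  sqrt( 6), pi,38 * sqrt (3)/3, 92]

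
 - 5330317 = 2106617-7436934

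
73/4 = 73/4  =  18.25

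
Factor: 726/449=2^1*3^1*11^2*449^(  -  1)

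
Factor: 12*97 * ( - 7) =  - 8148 = - 2^2*3^1*7^1*97^1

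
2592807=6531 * 397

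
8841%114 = 63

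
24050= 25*962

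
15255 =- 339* ( - 45 ) 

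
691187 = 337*2051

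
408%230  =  178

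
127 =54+73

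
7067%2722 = 1623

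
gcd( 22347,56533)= 1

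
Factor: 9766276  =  2^2*13^1 * 293^1 * 641^1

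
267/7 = 38  +  1/7 = 38.14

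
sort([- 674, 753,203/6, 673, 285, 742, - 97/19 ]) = [ - 674, - 97/19, 203/6, 285 , 673,742, 753 ]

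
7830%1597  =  1442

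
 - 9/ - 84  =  3/28  =  0.11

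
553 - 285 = 268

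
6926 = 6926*1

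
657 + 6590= 7247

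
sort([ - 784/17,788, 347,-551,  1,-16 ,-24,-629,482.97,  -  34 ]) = [ - 629 ,- 551,-784/17,-34,-24,- 16, 1 , 347, 482.97, 788]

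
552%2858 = 552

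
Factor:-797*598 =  - 476606 = -2^1*13^1*23^1*797^1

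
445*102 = 45390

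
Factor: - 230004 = -2^2  *3^2*6389^1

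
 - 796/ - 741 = 796/741 = 1.07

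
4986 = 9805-4819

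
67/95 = 67/95 = 0.71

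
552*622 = 343344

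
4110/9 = 456 + 2/3 = 456.67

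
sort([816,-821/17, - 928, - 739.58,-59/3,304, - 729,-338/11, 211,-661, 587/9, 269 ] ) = [-928, -739.58, - 729, - 661, - 821/17,-338/11, - 59/3, 587/9,  211, 269 , 304, 816] 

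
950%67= 12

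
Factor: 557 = 557^1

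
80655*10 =806550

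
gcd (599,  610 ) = 1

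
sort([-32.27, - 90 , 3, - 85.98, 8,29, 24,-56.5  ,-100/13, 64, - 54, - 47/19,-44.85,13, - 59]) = [ - 90 ,-85.98, - 59,-56.5, - 54,  -  44.85 , - 32.27, - 100/13,-47/19 , 3, 8, 13,24,29,64]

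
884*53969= 47708596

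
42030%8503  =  8018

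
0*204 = 0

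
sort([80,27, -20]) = [ - 20,27, 80]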